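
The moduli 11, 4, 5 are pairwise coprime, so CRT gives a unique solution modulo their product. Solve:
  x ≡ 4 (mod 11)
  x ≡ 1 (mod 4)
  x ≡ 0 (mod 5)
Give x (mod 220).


Moduli 11, 4, 5 are pairwise coprime; by CRT there is a unique solution modulo M = 11 · 4 · 5 = 220.
Solve pairwise, accumulating the modulus:
  Start with x ≡ 4 (mod 11).
  Combine with x ≡ 1 (mod 4): since gcd(11, 4) = 1, we get a unique residue mod 44.
    Write x = 4 + 11·t and substitute into x ≡ 1 (mod 4): 11·t ≡ 1 − 4 = -3 (mod 4).
    Reduce coefficients mod 4: 3·t ≡ 1 (mod 4).
    The inverse of 3 mod 4 is 3 (since 3·3 = 9 = 2·4 + 1), so t ≡ 3·1 = 3 ≡ 3 (mod 4).
    Then x = 4 + 11·3 = 37, valid modulo lcm(11, 4) = 44: x ≡ 37 (mod 44).
  Combine with x ≡ 0 (mod 5): since gcd(44, 5) = 1, we get a unique residue mod 220.
    Write x = 37 + 44·t and substitute into x ≡ 0 (mod 5): 44·t ≡ 0 − 37 = -37 (mod 5).
    Reduce coefficients mod 5: 4·t ≡ 3 (mod 5).
    The inverse of 4 mod 5 is 4 (since 4·4 = 16 = 3·5 + 1), so t ≡ 4·3 = 12 ≡ 2 (mod 5).
    Then x = 37 + 44·2 = 125, valid modulo lcm(44, 5) = 220: x ≡ 125 (mod 220).
Verify: 125 mod 11 = 4 ✓, 125 mod 4 = 1 ✓, 125 mod 5 = 0 ✓.

x ≡ 125 (mod 220).


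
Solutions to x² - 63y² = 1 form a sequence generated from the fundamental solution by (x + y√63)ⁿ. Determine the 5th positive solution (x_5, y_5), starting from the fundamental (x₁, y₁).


Step 1: Find the fundamental solution (x₁, y₁) of x² - 63y² = 1.
  Expand √63 as a continued fraction. a₀ = ⌊√63⌋ = 7; iterate m_{k+1} = d_k·a_k − m_k, d_{k+1} = (63 − m_{k+1}²)/d_k, a_{k+1} = ⌊(a₀ + m_{k+1})/d_{k+1}⌋ (starting m₀ = 0, d₀ = 1), with convergents p_k = a_k·p_{k-1} + p_{k-2}, q_k = a_k·q_{k-1} + q_{k-2} (p₋₁ = 1, q₋₁ = 0):
  k = 0: a₀ = 7; p₀/q₀ = 7/1; p₀² − 63·q₀² = 49 − 63 = -14.
  k = 1: m = 7, d = 14, a = ⌊(7 + 7)/14⌋ = 1; p/q = (1·7 + 1)/(1·1 + 0) = 8/1; p² − 63·q² = 64 − 63 = 1.
  The first convergent with p² − 63·q² = 1 gives the fundamental solution (x₁, y₁) = (8, 1).
Step 2: Apply the recurrence (x_{n+1}, y_{n+1}) = (x₁x_n + 63y₁y_n, x₁y_n + y₁x_n) repeatedly.
  From (x_1, y_1) = (8, 1): x_2 = 8·8 + 63·1·1 = 127; y_2 = 8·1 + 1·8 = 16.
  From (x_2, y_2) = (127, 16): x_3 = 8·127 + 63·1·16 = 2024; y_3 = 8·16 + 1·127 = 255.
  From (x_3, y_3) = (2024, 255): x_4 = 8·2024 + 63·1·255 = 32257; y_4 = 8·255 + 1·2024 = 4064.
  From (x_4, y_4) = (32257, 4064): x_5 = 8·32257 + 63·1·4064 = 514088; y_5 = 8·4064 + 1·32257 = 64769.
Step 3: Verify x_5² - 63·y_5² = 264286471744 - 264286471743 = 1 (should be 1). ✓

(x_1, y_1) = (8, 1); (x_5, y_5) = (514088, 64769).


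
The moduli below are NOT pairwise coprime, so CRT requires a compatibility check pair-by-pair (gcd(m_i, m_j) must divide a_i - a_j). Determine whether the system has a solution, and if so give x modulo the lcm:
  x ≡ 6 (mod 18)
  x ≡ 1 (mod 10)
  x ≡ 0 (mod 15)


Moduli 18, 10, 15 are not pairwise coprime, so CRT works modulo lcm(m_i) when all pairwise compatibility conditions hold.
Pairwise compatibility: gcd(m_i, m_j) must divide a_i - a_j for every pair.
Merge one congruence at a time:
  Start: x ≡ 6 (mod 18).
  Combine with x ≡ 1 (mod 10): gcd(18, 10) = 2, and 1 - 6 = -5 is NOT divisible by 2.
    ⇒ system is inconsistent (no integer solution).

No solution (the system is inconsistent).


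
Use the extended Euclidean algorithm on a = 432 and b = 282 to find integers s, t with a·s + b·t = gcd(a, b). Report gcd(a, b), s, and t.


Euclidean algorithm on (432, 282) — divide until remainder is 0:
  432 = 1 · 282 + 150
  282 = 1 · 150 + 132
  150 = 1 · 132 + 18
  132 = 7 · 18 + 6
  18 = 3 · 6 + 0
gcd(432, 282) = 6.
Track Bezout coefficients alongside the remainders: start with r₀ = 432 = a·1 + b·0 (s = 1, t = 0) and r₁ = 282 = a·0 + b·1 (s = 0, t = 1); each new remainder r_{k+1} = r_{k-1} − q_k·r_k inherits s_{k+1} = s_{k-1} − q_k·s_k, t_{k+1} = t_{k-1} − q_k·t_k, so r_k = a·s_k + b·t_k at every step:
  q = 1: r = 150, s = 1 − 1·0 = 1, t = 0 − 1·1 = -1  (check: 432·1 + 282·(-1) = 150)
  q = 1: r = 132, s = 0 − 1·1 = -1, t = 1 − 1·(-1) = 2  (check: 432·(-1) + 282·2 = 132)
  q = 1: r = 18, s = 1 − 1·(-1) = 2, t = -1 − 1·2 = -3  (check: 432·2 + 282·(-3) = 18)
  q = 7: r = 6, s = -1 − 7·2 = -15, t = 2 − 7·(-3) = 23  (check: 432·(-15) + 282·23 = 6)
The row with r = 6 (the gcd) gives the Bezout coefficients s = -15, t = 23.
Result: 432 · (-15) + 282 · (23) = 6.

gcd(432, 282) = 6; s = -15, t = 23 (check: 432·(-15) + 282·23 = 6).


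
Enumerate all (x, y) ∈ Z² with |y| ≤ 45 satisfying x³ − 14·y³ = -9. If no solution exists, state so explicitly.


The equation is x³ - 14y³ = -9. For fixed y, x³ = 14·y³ − 9, so a solution requires the RHS to be a perfect cube.
Strategy: iterate y from -45 to 45, compute RHS = 14·y³ − 9, and check whether it is a (positive or negative) perfect cube.
Check small values of y:
  y = 0: RHS = -9 is not a perfect cube.
  y = 1: RHS = 5 is not a perfect cube.
  y = -1: RHS = -23 is not a perfect cube.
  y = 2: RHS = 103 is not a perfect cube.
  y = -2: RHS = -121 is not a perfect cube.
  y = 3: RHS = 369 is not a perfect cube.
  y = -3: RHS = -387 is not a perfect cube.
Continuing the search up to |y| = 45 finds no solutions either.
No (x, y) in the scanned range satisfies the equation.

No integer solutions with |y| ≤ 45.


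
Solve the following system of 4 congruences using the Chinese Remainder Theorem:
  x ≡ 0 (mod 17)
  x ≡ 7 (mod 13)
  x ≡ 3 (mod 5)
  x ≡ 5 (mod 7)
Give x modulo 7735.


Product of moduli M = 17 · 13 · 5 · 7 = 7735.
Merge one congruence at a time:
  Start: x ≡ 0 (mod 17).
  Combine with x ≡ 7 (mod 13); new modulus lcm = 221.
    Write x = 0 + 17·t and substitute into x ≡ 7 (mod 13): 17·t ≡ 7 − 0 = 7 (mod 13).
    Reduce coefficients mod 13: 4·t ≡ 7 (mod 13).
    The inverse of 4 mod 13 is 10 (since 4·10 = 40 = 3·13 + 1), so t ≡ 10·7 = 70 ≡ 5 (mod 13).
    Then x = 0 + 17·5 = 85, valid modulo lcm(17, 13) = 221: x ≡ 85 (mod 221).
  Combine with x ≡ 3 (mod 5); new modulus lcm = 1105.
    Write x = 85 + 221·t and substitute into x ≡ 3 (mod 5): 221·t ≡ 3 − 85 = -82 (mod 5).
    Reduce coefficients mod 5: 1·t ≡ 3 (mod 5).
    So t ≡ 3 (mod 5).
    Then x = 85 + 221·3 = 748, valid modulo lcm(221, 5) = 1105: x ≡ 748 (mod 1105).
  Combine with x ≡ 5 (mod 7); new modulus lcm = 7735.
    Write x = 748 + 1105·t and substitute into x ≡ 5 (mod 7): 1105·t ≡ 5 − 748 = -743 (mod 7).
    Reduce coefficients mod 7: 6·t ≡ 6 (mod 7).
    The inverse of 6 mod 7 is 6 (since 6·6 = 36 = 5·7 + 1), so t ≡ 6·6 = 36 ≡ 1 (mod 7).
    Then x = 748 + 1105·1 = 1853, valid modulo lcm(1105, 7) = 7735: x ≡ 1853 (mod 7735).
Verify against each original: 1853 mod 17 = 0, 1853 mod 13 = 7, 1853 mod 5 = 3, 1853 mod 7 = 5.

x ≡ 1853 (mod 7735).


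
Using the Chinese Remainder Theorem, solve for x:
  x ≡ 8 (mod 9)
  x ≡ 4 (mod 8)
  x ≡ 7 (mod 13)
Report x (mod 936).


Moduli 9, 8, 13 are pairwise coprime; by CRT there is a unique solution modulo M = 9 · 8 · 13 = 936.
Solve pairwise, accumulating the modulus:
  Start with x ≡ 8 (mod 9).
  Combine with x ≡ 4 (mod 8): since gcd(9, 8) = 1, we get a unique residue mod 72.
    Write x = 8 + 9·t and substitute into x ≡ 4 (mod 8): 9·t ≡ 4 − 8 = -4 (mod 8).
    Reduce coefficients mod 8: 1·t ≡ 4 (mod 8).
    So t ≡ 4 (mod 8).
    Then x = 8 + 9·4 = 44, valid modulo lcm(9, 8) = 72: x ≡ 44 (mod 72).
  Combine with x ≡ 7 (mod 13): since gcd(72, 13) = 1, we get a unique residue mod 936.
    Write x = 44 + 72·t and substitute into x ≡ 7 (mod 13): 72·t ≡ 7 − 44 = -37 (mod 13).
    Reduce coefficients mod 13: 7·t ≡ 2 (mod 13).
    The inverse of 7 mod 13 is 2 (since 7·2 = 14 = 1·13 + 1), so t ≡ 2·2 = 4 ≡ 4 (mod 13).
    Then x = 44 + 72·4 = 332, valid modulo lcm(72, 13) = 936: x ≡ 332 (mod 936).
Verify: 332 mod 9 = 8 ✓, 332 mod 8 = 4 ✓, 332 mod 13 = 7 ✓.

x ≡ 332 (mod 936).


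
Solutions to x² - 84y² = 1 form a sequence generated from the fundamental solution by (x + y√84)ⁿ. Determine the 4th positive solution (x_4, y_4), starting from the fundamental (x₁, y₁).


Step 1: Find the fundamental solution (x₁, y₁) of x² - 84y² = 1.
  Expand √84 as a continued fraction. a₀ = ⌊√84⌋ = 9; iterate m_{k+1} = d_k·a_k − m_k, d_{k+1} = (84 − m_{k+1}²)/d_k, a_{k+1} = ⌊(a₀ + m_{k+1})/d_{k+1}⌋ (starting m₀ = 0, d₀ = 1), with convergents p_k = a_k·p_{k-1} + p_{k-2}, q_k = a_k·q_{k-1} + q_{k-2} (p₋₁ = 1, q₋₁ = 0):
  k = 0: a₀ = 9; p₀/q₀ = 9/1; p₀² − 84·q₀² = 81 − 84 = -3.
  k = 1: m = 9, d = 3, a = ⌊(9 + 9)/3⌋ = 6; p/q = (6·9 + 1)/(6·1 + 0) = 55/6; p² − 84·q² = 3025 − 3024 = 1.
  The first convergent with p² − 84·q² = 1 gives the fundamental solution (x₁, y₁) = (55, 6).
Step 2: Apply the recurrence (x_{n+1}, y_{n+1}) = (x₁x_n + 84y₁y_n, x₁y_n + y₁x_n) repeatedly.
  From (x_1, y_1) = (55, 6): x_2 = 55·55 + 84·6·6 = 6049; y_2 = 55·6 + 6·55 = 660.
  From (x_2, y_2) = (6049, 660): x_3 = 55·6049 + 84·6·660 = 665335; y_3 = 55·660 + 6·6049 = 72594.
  From (x_3, y_3) = (665335, 72594): x_4 = 55·665335 + 84·6·72594 = 73180801; y_4 = 55·72594 + 6·665335 = 7984680.
Step 3: Verify x_4² - 84·y_4² = 5355429635001601 - 5355429635001600 = 1 (should be 1). ✓

(x_1, y_1) = (55, 6); (x_4, y_4) = (73180801, 7984680).


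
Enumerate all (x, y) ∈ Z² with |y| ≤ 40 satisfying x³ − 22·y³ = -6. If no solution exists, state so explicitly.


The equation is x³ - 22y³ = -6. For fixed y, x³ = 22·y³ − 6, so a solution requires the RHS to be a perfect cube.
Strategy: iterate y from -40 to 40, compute RHS = 22·y³ − 6, and check whether it is a (positive or negative) perfect cube.
Check small values of y:
  y = 0: RHS = -6 is not a perfect cube.
  y = 1: RHS = 16 is not a perfect cube.
  y = -1: RHS = -28 is not a perfect cube.
  y = 2: RHS = 170 is not a perfect cube.
  y = -2: RHS = -182 is not a perfect cube.
  y = 3: RHS = 588 is not a perfect cube.
  y = -3: RHS = -600 is not a perfect cube.
Continuing, at y = 5: RHS = 2744 = (14)³ ⇒ x = 14 works.
Searching the remaining y in |y| ≤ 40 finds no further solutions.
Collected solutions: (14, 5).

Solutions (with |y| ≤ 40): (14, 5).


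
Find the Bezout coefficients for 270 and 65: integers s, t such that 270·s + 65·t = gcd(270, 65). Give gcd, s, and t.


Euclidean algorithm on (270, 65) — divide until remainder is 0:
  270 = 4 · 65 + 10
  65 = 6 · 10 + 5
  10 = 2 · 5 + 0
gcd(270, 65) = 5.
Track Bezout coefficients alongside the remainders: start with r₀ = 270 = a·1 + b·0 (s = 1, t = 0) and r₁ = 65 = a·0 + b·1 (s = 0, t = 1); each new remainder r_{k+1} = r_{k-1} − q_k·r_k inherits s_{k+1} = s_{k-1} − q_k·s_k, t_{k+1} = t_{k-1} − q_k·t_k, so r_k = a·s_k + b·t_k at every step:
  q = 4: r = 10, s = 1 − 4·0 = 1, t = 0 − 4·1 = -4  (check: 270·1 + 65·(-4) = 10)
  q = 6: r = 5, s = 0 − 6·1 = -6, t = 1 − 6·(-4) = 25  (check: 270·(-6) + 65·25 = 5)
The row with r = 5 (the gcd) gives the Bezout coefficients s = -6, t = 25.
Result: 270 · (-6) + 65 · (25) = 5.

gcd(270, 65) = 5; s = -6, t = 25 (check: 270·(-6) + 65·25 = 5).


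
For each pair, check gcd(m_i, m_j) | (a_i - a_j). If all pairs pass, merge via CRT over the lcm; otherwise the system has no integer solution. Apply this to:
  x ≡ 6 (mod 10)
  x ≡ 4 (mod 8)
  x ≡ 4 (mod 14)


Moduli 10, 8, 14 are not pairwise coprime, so CRT works modulo lcm(m_i) when all pairwise compatibility conditions hold.
Pairwise compatibility: gcd(m_i, m_j) must divide a_i - a_j for every pair.
Merge one congruence at a time:
  Start: x ≡ 6 (mod 10).
  Combine with x ≡ 4 (mod 8): gcd(10, 8) = 2; 4 - 6 = -2, which IS divisible by 2, so compatible.
    Write x = 6 + 10·t and substitute into x ≡ 4 (mod 8): 10·t ≡ 4 − 6 = -2 (mod 8).
    Divide the congruence (and modulus) by g = 2: 5·t ≡ -1 (mod 4).
    Reduce coefficients mod 4: 1·t ≡ 3 (mod 4).
    So t ≡ 3 (mod 4).
    Then x = 6 + 10·3 = 36, valid modulo lcm(10, 8) = 40: x ≡ 36 (mod 40).
  Combine with x ≡ 4 (mod 14): gcd(40, 14) = 2; 4 - 36 = -32, which IS divisible by 2, so compatible.
    Write x = 36 + 40·t and substitute into x ≡ 4 (mod 14): 40·t ≡ 4 − 36 = -32 (mod 14).
    Divide the congruence (and modulus) by g = 2: 20·t ≡ -16 (mod 7).
    Reduce coefficients mod 7: 6·t ≡ 5 (mod 7).
    The inverse of 6 mod 7 is 6 (since 6·6 = 36 = 5·7 + 1), so t ≡ 6·5 = 30 ≡ 2 (mod 7).
    Then x = 36 + 40·2 = 116, valid modulo lcm(40, 14) = 280: x ≡ 116 (mod 280).
Verify: 116 mod 10 = 6, 116 mod 8 = 4, 116 mod 14 = 4.

x ≡ 116 (mod 280).


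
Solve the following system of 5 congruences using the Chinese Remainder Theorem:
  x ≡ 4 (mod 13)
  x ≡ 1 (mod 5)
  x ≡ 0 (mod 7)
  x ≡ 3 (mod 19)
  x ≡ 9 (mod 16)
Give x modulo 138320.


Product of moduli M = 13 · 5 · 7 · 19 · 16 = 138320.
Merge one congruence at a time:
  Start: x ≡ 4 (mod 13).
  Combine with x ≡ 1 (mod 5); new modulus lcm = 65.
    Write x = 4 + 13·t and substitute into x ≡ 1 (mod 5): 13·t ≡ 1 − 4 = -3 (mod 5).
    Reduce coefficients mod 5: 3·t ≡ 2 (mod 5).
    The inverse of 3 mod 5 is 2 (since 3·2 = 6 = 1·5 + 1), so t ≡ 2·2 = 4 ≡ 4 (mod 5).
    Then x = 4 + 13·4 = 56, valid modulo lcm(13, 5) = 65: x ≡ 56 (mod 65).
  Combine with x ≡ 0 (mod 7); new modulus lcm = 455.
    Write x = 56 + 65·t and substitute into x ≡ 0 (mod 7): 65·t ≡ 0 − 56 = -56 (mod 7).
    Reduce coefficients mod 7: 2·t ≡ 0 (mod 7).
    The inverse of 2 mod 7 is 4 (since 2·4 = 8 = 1·7 + 1), so t ≡ 4·0 = 0 ≡ 0 (mod 7).
    Then x = 56 + 65·0 = 56, valid modulo lcm(65, 7) = 455: x ≡ 56 (mod 455).
  Combine with x ≡ 3 (mod 19); new modulus lcm = 8645.
    Write x = 56 + 455·t and substitute into x ≡ 3 (mod 19): 455·t ≡ 3 − 56 = -53 (mod 19).
    Reduce coefficients mod 19: 18·t ≡ 4 (mod 19).
    The inverse of 18 mod 19 is 18 (since 18·18 = 324 = 17·19 + 1), so t ≡ 18·4 = 72 ≡ 15 (mod 19).
    Then x = 56 + 455·15 = 6881, valid modulo lcm(455, 19) = 8645: x ≡ 6881 (mod 8645).
  Combine with x ≡ 9 (mod 16); new modulus lcm = 138320.
    Write x = 6881 + 8645·t and substitute into x ≡ 9 (mod 16): 8645·t ≡ 9 − 6881 = -6872 (mod 16).
    Reduce coefficients mod 16: 5·t ≡ 8 (mod 16).
    The inverse of 5 mod 16 is 13 (since 5·13 = 65 = 4·16 + 1), so t ≡ 13·8 = 104 ≡ 8 (mod 16).
    Then x = 6881 + 8645·8 = 76041, valid modulo lcm(8645, 16) = 138320: x ≡ 76041 (mod 138320).
Verify against each original: 76041 mod 13 = 4, 76041 mod 5 = 1, 76041 mod 7 = 0, 76041 mod 19 = 3, 76041 mod 16 = 9.

x ≡ 76041 (mod 138320).


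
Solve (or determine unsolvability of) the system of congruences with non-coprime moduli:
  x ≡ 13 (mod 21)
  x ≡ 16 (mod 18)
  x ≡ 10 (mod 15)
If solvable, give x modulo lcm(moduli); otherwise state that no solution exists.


Moduli 21, 18, 15 are not pairwise coprime, so CRT works modulo lcm(m_i) when all pairwise compatibility conditions hold.
Pairwise compatibility: gcd(m_i, m_j) must divide a_i - a_j for every pair.
Merge one congruence at a time:
  Start: x ≡ 13 (mod 21).
  Combine with x ≡ 16 (mod 18): gcd(21, 18) = 3; 16 - 13 = 3, which IS divisible by 3, so compatible.
    Write x = 13 + 21·t and substitute into x ≡ 16 (mod 18): 21·t ≡ 16 − 13 = 3 (mod 18).
    Divide the congruence (and modulus) by g = 3: 7·t ≡ 1 (mod 6).
    Reduce coefficients mod 6: 1·t ≡ 1 (mod 6).
    So t ≡ 1 (mod 6).
    Then x = 13 + 21·1 = 34, valid modulo lcm(21, 18) = 126: x ≡ 34 (mod 126).
  Combine with x ≡ 10 (mod 15): gcd(126, 15) = 3; 10 - 34 = -24, which IS divisible by 3, so compatible.
    Write x = 34 + 126·t and substitute into x ≡ 10 (mod 15): 126·t ≡ 10 − 34 = -24 (mod 15).
    Divide the congruence (and modulus) by g = 3: 42·t ≡ -8 (mod 5).
    Reduce coefficients mod 5: 2·t ≡ 2 (mod 5).
    The inverse of 2 mod 5 is 3 (since 2·3 = 6 = 1·5 + 1), so t ≡ 3·2 = 6 ≡ 1 (mod 5).
    Then x = 34 + 126·1 = 160, valid modulo lcm(126, 15) = 630: x ≡ 160 (mod 630).
Verify: 160 mod 21 = 13, 160 mod 18 = 16, 160 mod 15 = 10.

x ≡ 160 (mod 630).


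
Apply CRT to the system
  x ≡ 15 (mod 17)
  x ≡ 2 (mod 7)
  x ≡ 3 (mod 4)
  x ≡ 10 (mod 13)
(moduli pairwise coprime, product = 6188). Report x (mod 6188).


Product of moduli M = 17 · 7 · 4 · 13 = 6188.
Merge one congruence at a time:
  Start: x ≡ 15 (mod 17).
  Combine with x ≡ 2 (mod 7); new modulus lcm = 119.
    Write x = 15 + 17·t and substitute into x ≡ 2 (mod 7): 17·t ≡ 2 − 15 = -13 (mod 7).
    Reduce coefficients mod 7: 3·t ≡ 1 (mod 7).
    The inverse of 3 mod 7 is 5 (since 3·5 = 15 = 2·7 + 1), so t ≡ 5·1 = 5 ≡ 5 (mod 7).
    Then x = 15 + 17·5 = 100, valid modulo lcm(17, 7) = 119: x ≡ 100 (mod 119).
  Combine with x ≡ 3 (mod 4); new modulus lcm = 476.
    Write x = 100 + 119·t and substitute into x ≡ 3 (mod 4): 119·t ≡ 3 − 100 = -97 (mod 4).
    Reduce coefficients mod 4: 3·t ≡ 3 (mod 4).
    The inverse of 3 mod 4 is 3 (since 3·3 = 9 = 2·4 + 1), so t ≡ 3·3 = 9 ≡ 1 (mod 4).
    Then x = 100 + 119·1 = 219, valid modulo lcm(119, 4) = 476: x ≡ 219 (mod 476).
  Combine with x ≡ 10 (mod 13); new modulus lcm = 6188.
    Write x = 219 + 476·t and substitute into x ≡ 10 (mod 13): 476·t ≡ 10 − 219 = -209 (mod 13).
    Reduce coefficients mod 13: 8·t ≡ 12 (mod 13).
    The inverse of 8 mod 13 is 5 (since 8·5 = 40 = 3·13 + 1), so t ≡ 5·12 = 60 ≡ 8 (mod 13).
    Then x = 219 + 476·8 = 4027, valid modulo lcm(476, 13) = 6188: x ≡ 4027 (mod 6188).
Verify against each original: 4027 mod 17 = 15, 4027 mod 7 = 2, 4027 mod 4 = 3, 4027 mod 13 = 10.

x ≡ 4027 (mod 6188).


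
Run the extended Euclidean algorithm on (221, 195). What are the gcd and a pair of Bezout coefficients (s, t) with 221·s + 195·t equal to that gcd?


Euclidean algorithm on (221, 195) — divide until remainder is 0:
  221 = 1 · 195 + 26
  195 = 7 · 26 + 13
  26 = 2 · 13 + 0
gcd(221, 195) = 13.
Track Bezout coefficients alongside the remainders: start with r₀ = 221 = a·1 + b·0 (s = 1, t = 0) and r₁ = 195 = a·0 + b·1 (s = 0, t = 1); each new remainder r_{k+1} = r_{k-1} − q_k·r_k inherits s_{k+1} = s_{k-1} − q_k·s_k, t_{k+1} = t_{k-1} − q_k·t_k, so r_k = a·s_k + b·t_k at every step:
  q = 1: r = 26, s = 1 − 1·0 = 1, t = 0 − 1·1 = -1  (check: 221·1 + 195·(-1) = 26)
  q = 7: r = 13, s = 0 − 7·1 = -7, t = 1 − 7·(-1) = 8  (check: 221·(-7) + 195·8 = 13)
The row with r = 13 (the gcd) gives the Bezout coefficients s = -7, t = 8.
Result: 221 · (-7) + 195 · (8) = 13.

gcd(221, 195) = 13; s = -7, t = 8 (check: 221·(-7) + 195·8 = 13).


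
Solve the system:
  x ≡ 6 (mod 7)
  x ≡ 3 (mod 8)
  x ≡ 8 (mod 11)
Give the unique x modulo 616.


Moduli 7, 8, 11 are pairwise coprime; by CRT there is a unique solution modulo M = 7 · 8 · 11 = 616.
Solve pairwise, accumulating the modulus:
  Start with x ≡ 6 (mod 7).
  Combine with x ≡ 3 (mod 8): since gcd(7, 8) = 1, we get a unique residue mod 56.
    Write x = 6 + 7·t and substitute into x ≡ 3 (mod 8): 7·t ≡ 3 − 6 = -3 (mod 8).
    Reduce coefficients mod 8: 7·t ≡ 5 (mod 8).
    The inverse of 7 mod 8 is 7 (since 7·7 = 49 = 6·8 + 1), so t ≡ 7·5 = 35 ≡ 3 (mod 8).
    Then x = 6 + 7·3 = 27, valid modulo lcm(7, 8) = 56: x ≡ 27 (mod 56).
  Combine with x ≡ 8 (mod 11): since gcd(56, 11) = 1, we get a unique residue mod 616.
    Write x = 27 + 56·t and substitute into x ≡ 8 (mod 11): 56·t ≡ 8 − 27 = -19 (mod 11).
    Reduce coefficients mod 11: 1·t ≡ 3 (mod 11).
    So t ≡ 3 (mod 11).
    Then x = 27 + 56·3 = 195, valid modulo lcm(56, 11) = 616: x ≡ 195 (mod 616).
Verify: 195 mod 7 = 6 ✓, 195 mod 8 = 3 ✓, 195 mod 11 = 8 ✓.

x ≡ 195 (mod 616).


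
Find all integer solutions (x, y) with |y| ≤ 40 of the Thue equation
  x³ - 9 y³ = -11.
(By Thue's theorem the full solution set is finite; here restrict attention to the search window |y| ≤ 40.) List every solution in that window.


The equation is x³ - 9y³ = -11. For fixed y, x³ = 9·y³ − 11, so a solution requires the RHS to be a perfect cube.
Strategy: iterate y from -40 to 40, compute RHS = 9·y³ − 11, and check whether it is a (positive or negative) perfect cube.
Check small values of y:
  y = 0: RHS = -11 is not a perfect cube.
  y = 1: RHS = -2 is not a perfect cube.
  y = -1: RHS = -20 is not a perfect cube.
  y = 2: RHS = 61 is not a perfect cube.
  y = -2: RHS = -83 is not a perfect cube.
  y = 3: RHS = 232 is not a perfect cube.
  y = -3: RHS = -254 is not a perfect cube.
Continuing the search up to |y| = 40 finds no solutions either.
No (x, y) in the scanned range satisfies the equation.

No integer solutions with |y| ≤ 40.


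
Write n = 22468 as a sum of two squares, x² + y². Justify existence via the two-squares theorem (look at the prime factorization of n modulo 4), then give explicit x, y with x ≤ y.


Step 1: Factor n = 22468 = 2^2 · 41 · 137.
Step 2: Check the mod-4 condition on each prime factor: 2 = 2 (special); 41 ≡ 1 (mod 4), exponent 1; 137 ≡ 1 (mod 4), exponent 1.
All primes ≡ 3 (mod 4) appear to even exponent (or don't appear), so by the two-squares theorem n IS expressible as a sum of two squares.
Step 3: Build a representation. Group n = k² · m with k = 2 and m = 41 · 137 = 5617 (a product of primes ≡ 1 (mod 4)); a representation of m scales to one of n via (k·x)² + (k·y)² = k²(x² + y²). Each prime p ≡ 1 (mod 4) is itself a sum of two squares; find a² by testing p − a² for a perfect square:
  41: 41 − 1² = 40, 41 − 2² = 37, 41 − 3² = 32, 41 − 4² = 25 = 5² ⇒ 41 = 4² + 5².
  137: 137 − 1² = 136, 137 − 2² = 133, 137 − 3² = 128, 137 − 4² = 121 = 11² ⇒ 137 = 4² + 11².
  Combine using the Brahmagupta–Fibonacci identity (a² + b²)(c² + d²) = (ac − bd)² + (ad + bc)² = (ac + bd)² + (ad − bc)²:
  41 · 137 = 5617: from (4² + 5²)(4² + 11²), take (4·4 − 5·11, 4·11 + 5·4) = (16 − 55, 44 + 20) = (-39, 64); dropping signs (only squares matter) gives (39, 64); check 39² + 64² = 1521 + 4096 = 5617 ✓.
  Scale by k = 2: (2·39, 2·64) = (78, 128).
Step 4: Order so x ≤ y and verify: 78² + 128² = 6084 + 16384 = 22468 = n. ✓

n = 22468 = 78² + 128² (one valid representation with x ≤ y).


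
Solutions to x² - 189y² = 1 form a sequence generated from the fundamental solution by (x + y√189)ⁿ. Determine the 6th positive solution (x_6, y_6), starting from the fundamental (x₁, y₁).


Step 1: Find the fundamental solution (x₁, y₁) of x² - 189y² = 1.
  Expand √189 as a continued fraction. a₀ = ⌊√189⌋ = 13; iterate m_{k+1} = d_k·a_k − m_k, d_{k+1} = (189 − m_{k+1}²)/d_k, a_{k+1} = ⌊(a₀ + m_{k+1})/d_{k+1}⌋ (starting m₀ = 0, d₀ = 1), with convergents p_k = a_k·p_{k-1} + p_{k-2}, q_k = a_k·q_{k-1} + q_{k-2} (p₋₁ = 1, q₋₁ = 0):
  k = 0: a₀ = 13; p₀/q₀ = 13/1; p₀² − 189·q₀² = 169 − 189 = -20.
  k = 1: m = 13, d = 20, a = ⌊(13 + 13)/20⌋ = 1; p/q = (1·13 + 1)/(1·1 + 0) = 14/1; p² − 189·q² = 196 − 189 = 7.
  k = 2: m = 7, d = 7, a = ⌊(13 + 7)/7⌋ = 2; p/q = (2·14 + 13)/(2·1 + 1) = 41/3; p² − 189·q² = 1681 − 1701 = -20.
  k = 3: m = 7, d = 20, a = ⌊(13 + 7)/20⌋ = 1; p/q = (1·41 + 14)/(1·3 + 1) = 55/4; p² − 189·q² = 3025 − 3024 = 1.
  The first convergent with p² − 189·q² = 1 gives the fundamental solution (x₁, y₁) = (55, 4).
Step 2: Apply the recurrence (x_{n+1}, y_{n+1}) = (x₁x_n + 189y₁y_n, x₁y_n + y₁x_n) repeatedly.
  From (x_1, y_1) = (55, 4): x_2 = 55·55 + 189·4·4 = 6049; y_2 = 55·4 + 4·55 = 440.
  From (x_2, y_2) = (6049, 440): x_3 = 55·6049 + 189·4·440 = 665335; y_3 = 55·440 + 4·6049 = 48396.
  From (x_3, y_3) = (665335, 48396): x_4 = 55·665335 + 189·4·48396 = 73180801; y_4 = 55·48396 + 4·665335 = 5323120.
  From (x_4, y_4) = (73180801, 5323120): x_5 = 55·73180801 + 189·4·5323120 = 8049222775; y_5 = 55·5323120 + 4·73180801 = 585494804.
  From (x_5, y_5) = (8049222775, 585494804): x_6 = 55·8049222775 + 189·4·585494804 = 885341324449; y_6 = 55·585494804 + 4·8049222775 = 64399105320.
Step 3: Verify x_6² - 189·y_6² = 783829260777109485153601 - 783829260777109485153600 = 1 (should be 1). ✓

(x_1, y_1) = (55, 4); (x_6, y_6) = (885341324449, 64399105320).


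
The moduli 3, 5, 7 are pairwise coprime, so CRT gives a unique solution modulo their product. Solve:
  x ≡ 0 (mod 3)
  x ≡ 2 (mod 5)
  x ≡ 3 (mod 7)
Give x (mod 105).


Moduli 3, 5, 7 are pairwise coprime; by CRT there is a unique solution modulo M = 3 · 5 · 7 = 105.
Solve pairwise, accumulating the modulus:
  Start with x ≡ 0 (mod 3).
  Combine with x ≡ 2 (mod 5): since gcd(3, 5) = 1, we get a unique residue mod 15.
    Write x = 0 + 3·t and substitute into x ≡ 2 (mod 5): 3·t ≡ 2 − 0 = 2 (mod 5).
    The inverse of 3 mod 5 is 2 (since 3·2 = 6 = 1·5 + 1), so t ≡ 2·2 = 4 ≡ 4 (mod 5).
    Then x = 0 + 3·4 = 12, valid modulo lcm(3, 5) = 15: x ≡ 12 (mod 15).
  Combine with x ≡ 3 (mod 7): since gcd(15, 7) = 1, we get a unique residue mod 105.
    Write x = 12 + 15·t and substitute into x ≡ 3 (mod 7): 15·t ≡ 3 − 12 = -9 (mod 7).
    Reduce coefficients mod 7: 1·t ≡ 5 (mod 7).
    So t ≡ 5 (mod 7).
    Then x = 12 + 15·5 = 87, valid modulo lcm(15, 7) = 105: x ≡ 87 (mod 105).
Verify: 87 mod 3 = 0 ✓, 87 mod 5 = 2 ✓, 87 mod 7 = 3 ✓.

x ≡ 87 (mod 105).


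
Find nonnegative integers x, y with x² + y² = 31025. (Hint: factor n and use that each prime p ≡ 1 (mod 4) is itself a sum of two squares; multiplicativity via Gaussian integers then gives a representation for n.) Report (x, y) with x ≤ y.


Step 1: Factor n = 31025 = 5^2 · 17 · 73.
Step 2: Check the mod-4 condition on each prime factor: 5 ≡ 1 (mod 4), exponent 2; 17 ≡ 1 (mod 4), exponent 1; 73 ≡ 1 (mod 4), exponent 1.
All primes ≡ 3 (mod 4) appear to even exponent (or don't appear), so by the two-squares theorem n IS expressible as a sum of two squares.
Step 3: Build a representation. Group n = k² · m with k = 5 and m = 17 · 73 = 1241 (a product of primes ≡ 1 (mod 4)); a representation of m scales to one of n via (k·x)² + (k·y)² = k²(x² + y²). Each prime p ≡ 1 (mod 4) is itself a sum of two squares; find a² by testing p − a² for a perfect square:
  17: 17 − 1² = 16 = 4² ⇒ 17 = 1² + 4².
  73: 73 − 1² = 72, 73 − 2² = 69, 73 − 3² = 64 = 8² ⇒ 73 = 3² + 8².
  Combine using the Brahmagupta–Fibonacci identity (a² + b²)(c² + d²) = (ac − bd)² + (ad + bc)² = (ac + bd)² + (ad − bc)²:
  17 · 73 = 1241: from (1² + 4²)(3² + 8²), take (1·3 − 4·8, 1·8 + 4·3) = (3 − 32, 8 + 12) = (-29, 20); dropping signs (only squares matter) gives (29, 20); check 29² + 20² = 841 + 400 = 1241 ✓.
  Scale by k = 5: (5·29, 5·20) = (145, 100).
Step 4: Order so x ≤ y and verify: 100² + 145² = 10000 + 21025 = 31025 = n. ✓

n = 31025 = 100² + 145² (one valid representation with x ≤ y).


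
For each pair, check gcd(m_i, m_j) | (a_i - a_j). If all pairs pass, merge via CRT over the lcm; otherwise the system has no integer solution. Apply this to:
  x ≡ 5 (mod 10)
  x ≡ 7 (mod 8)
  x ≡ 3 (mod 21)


Moduli 10, 8, 21 are not pairwise coprime, so CRT works modulo lcm(m_i) when all pairwise compatibility conditions hold.
Pairwise compatibility: gcd(m_i, m_j) must divide a_i - a_j for every pair.
Merge one congruence at a time:
  Start: x ≡ 5 (mod 10).
  Combine with x ≡ 7 (mod 8): gcd(10, 8) = 2; 7 - 5 = 2, which IS divisible by 2, so compatible.
    Write x = 5 + 10·t and substitute into x ≡ 7 (mod 8): 10·t ≡ 7 − 5 = 2 (mod 8).
    Divide the congruence (and modulus) by g = 2: 5·t ≡ 1 (mod 4).
    Reduce coefficients mod 4: 1·t ≡ 1 (mod 4).
    So t ≡ 1 (mod 4).
    Then x = 5 + 10·1 = 15, valid modulo lcm(10, 8) = 40: x ≡ 15 (mod 40).
  Combine with x ≡ 3 (mod 21): gcd(40, 21) = 1; 3 - 15 = -12, which IS divisible by 1, so compatible.
    Write x = 15 + 40·t and substitute into x ≡ 3 (mod 21): 40·t ≡ 3 − 15 = -12 (mod 21).
    Reduce coefficients mod 21: 19·t ≡ 9 (mod 21).
    The inverse of 19 mod 21 is 10 (since 19·10 = 190 = 9·21 + 1), so t ≡ 10·9 = 90 ≡ 6 (mod 21).
    Then x = 15 + 40·6 = 255, valid modulo lcm(40, 21) = 840: x ≡ 255 (mod 840).
Verify: 255 mod 10 = 5, 255 mod 8 = 7, 255 mod 21 = 3.

x ≡ 255 (mod 840).


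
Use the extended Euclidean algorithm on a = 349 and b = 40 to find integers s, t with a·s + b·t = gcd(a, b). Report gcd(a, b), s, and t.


Euclidean algorithm on (349, 40) — divide until remainder is 0:
  349 = 8 · 40 + 29
  40 = 1 · 29 + 11
  29 = 2 · 11 + 7
  11 = 1 · 7 + 4
  7 = 1 · 4 + 3
  4 = 1 · 3 + 1
  3 = 3 · 1 + 0
gcd(349, 40) = 1.
Track Bezout coefficients alongside the remainders: start with r₀ = 349 = a·1 + b·0 (s = 1, t = 0) and r₁ = 40 = a·0 + b·1 (s = 0, t = 1); each new remainder r_{k+1} = r_{k-1} − q_k·r_k inherits s_{k+1} = s_{k-1} − q_k·s_k, t_{k+1} = t_{k-1} − q_k·t_k, so r_k = a·s_k + b·t_k at every step:
  q = 8: r = 29, s = 1 − 8·0 = 1, t = 0 − 8·1 = -8  (check: 349·1 + 40·(-8) = 29)
  q = 1: r = 11, s = 0 − 1·1 = -1, t = 1 − 1·(-8) = 9  (check: 349·(-1) + 40·9 = 11)
  q = 2: r = 7, s = 1 − 2·(-1) = 3, t = -8 − 2·9 = -26  (check: 349·3 + 40·(-26) = 7)
  q = 1: r = 4, s = -1 − 1·3 = -4, t = 9 − 1·(-26) = 35  (check: 349·(-4) + 40·35 = 4)
  q = 1: r = 3, s = 3 − 1·(-4) = 7, t = -26 − 1·35 = -61  (check: 349·7 + 40·(-61) = 3)
  q = 1: r = 1, s = -4 − 1·7 = -11, t = 35 − 1·(-61) = 96  (check: 349·(-11) + 40·96 = 1)
The row with r = 1 (the gcd) gives the Bezout coefficients s = -11, t = 96.
Result: 349 · (-11) + 40 · (96) = 1.

gcd(349, 40) = 1; s = -11, t = 96 (check: 349·(-11) + 40·96 = 1).


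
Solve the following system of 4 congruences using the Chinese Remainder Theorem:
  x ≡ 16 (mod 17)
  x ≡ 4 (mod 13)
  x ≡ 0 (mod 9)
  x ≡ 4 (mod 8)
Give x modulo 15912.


Product of moduli M = 17 · 13 · 9 · 8 = 15912.
Merge one congruence at a time:
  Start: x ≡ 16 (mod 17).
  Combine with x ≡ 4 (mod 13); new modulus lcm = 221.
    Write x = 16 + 17·t and substitute into x ≡ 4 (mod 13): 17·t ≡ 4 − 16 = -12 (mod 13).
    Reduce coefficients mod 13: 4·t ≡ 1 (mod 13).
    The inverse of 4 mod 13 is 10 (since 4·10 = 40 = 3·13 + 1), so t ≡ 10·1 = 10 ≡ 10 (mod 13).
    Then x = 16 + 17·10 = 186, valid modulo lcm(17, 13) = 221: x ≡ 186 (mod 221).
  Combine with x ≡ 0 (mod 9); new modulus lcm = 1989.
    Write x = 186 + 221·t and substitute into x ≡ 0 (mod 9): 221·t ≡ 0 − 186 = -186 (mod 9).
    Reduce coefficients mod 9: 5·t ≡ 3 (mod 9).
    The inverse of 5 mod 9 is 2 (since 5·2 = 10 = 1·9 + 1), so t ≡ 2·3 = 6 ≡ 6 (mod 9).
    Then x = 186 + 221·6 = 1512, valid modulo lcm(221, 9) = 1989: x ≡ 1512 (mod 1989).
  Combine with x ≡ 4 (mod 8); new modulus lcm = 15912.
    Write x = 1512 + 1989·t and substitute into x ≡ 4 (mod 8): 1989·t ≡ 4 − 1512 = -1508 (mod 8).
    Reduce coefficients mod 8: 5·t ≡ 4 (mod 8).
    The inverse of 5 mod 8 is 5 (since 5·5 = 25 = 3·8 + 1), so t ≡ 5·4 = 20 ≡ 4 (mod 8).
    Then x = 1512 + 1989·4 = 9468, valid modulo lcm(1989, 8) = 15912: x ≡ 9468 (mod 15912).
Verify against each original: 9468 mod 17 = 16, 9468 mod 13 = 4, 9468 mod 9 = 0, 9468 mod 8 = 4.

x ≡ 9468 (mod 15912).


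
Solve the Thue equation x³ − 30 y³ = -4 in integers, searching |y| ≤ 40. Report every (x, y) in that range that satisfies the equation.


The equation is x³ - 30y³ = -4. For fixed y, x³ = 30·y³ − 4, so a solution requires the RHS to be a perfect cube.
Strategy: iterate y from -40 to 40, compute RHS = 30·y³ − 4, and check whether it is a (positive or negative) perfect cube.
Check small values of y:
  y = 0: RHS = -4 is not a perfect cube.
  y = 1: RHS = 26 is not a perfect cube.
  y = -1: RHS = -34 is not a perfect cube.
  y = 2: RHS = 236 is not a perfect cube.
  y = -2: RHS = -244 is not a perfect cube.
  y = 3: RHS = 806 is not a perfect cube.
  y = -3: RHS = -814 is not a perfect cube.
Continuing the search up to |y| = 40 finds no solutions either.
No (x, y) in the scanned range satisfies the equation.

No integer solutions with |y| ≤ 40.


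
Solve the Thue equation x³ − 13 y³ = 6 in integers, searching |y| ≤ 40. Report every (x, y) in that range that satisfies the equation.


The equation is x³ - 13y³ = 6. For fixed y, x³ = 13·y³ + 6, so a solution requires the RHS to be a perfect cube.
Strategy: iterate y from -40 to 40, compute RHS = 13·y³ + 6, and check whether it is a (positive or negative) perfect cube.
Check small values of y:
  y = 0: RHS = 6 is not a perfect cube.
  y = 1: RHS = 19 is not a perfect cube.
  y = -1: RHS = -7 is not a perfect cube.
  y = 2: RHS = 110 is not a perfect cube.
  y = -2: RHS = -98 is not a perfect cube.
  y = 3: RHS = 357 is not a perfect cube.
  y = -3: RHS = -345 is not a perfect cube.
Continuing the search up to |y| = 40 finds no solutions either.
No (x, y) in the scanned range satisfies the equation.

No integer solutions with |y| ≤ 40.


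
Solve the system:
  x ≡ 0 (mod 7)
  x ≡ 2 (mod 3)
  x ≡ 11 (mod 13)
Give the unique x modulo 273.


Moduli 7, 3, 13 are pairwise coprime; by CRT there is a unique solution modulo M = 7 · 3 · 13 = 273.
Solve pairwise, accumulating the modulus:
  Start with x ≡ 0 (mod 7).
  Combine with x ≡ 2 (mod 3): since gcd(7, 3) = 1, we get a unique residue mod 21.
    Write x = 0 + 7·t and substitute into x ≡ 2 (mod 3): 7·t ≡ 2 − 0 = 2 (mod 3).
    Reduce coefficients mod 3: 1·t ≡ 2 (mod 3).
    So t ≡ 2 (mod 3).
    Then x = 0 + 7·2 = 14, valid modulo lcm(7, 3) = 21: x ≡ 14 (mod 21).
  Combine with x ≡ 11 (mod 13): since gcd(21, 13) = 1, we get a unique residue mod 273.
    Write x = 14 + 21·t and substitute into x ≡ 11 (mod 13): 21·t ≡ 11 − 14 = -3 (mod 13).
    Reduce coefficients mod 13: 8·t ≡ 10 (mod 13).
    The inverse of 8 mod 13 is 5 (since 8·5 = 40 = 3·13 + 1), so t ≡ 5·10 = 50 ≡ 11 (mod 13).
    Then x = 14 + 21·11 = 245, valid modulo lcm(21, 13) = 273: x ≡ 245 (mod 273).
Verify: 245 mod 7 = 0 ✓, 245 mod 3 = 2 ✓, 245 mod 13 = 11 ✓.

x ≡ 245 (mod 273).


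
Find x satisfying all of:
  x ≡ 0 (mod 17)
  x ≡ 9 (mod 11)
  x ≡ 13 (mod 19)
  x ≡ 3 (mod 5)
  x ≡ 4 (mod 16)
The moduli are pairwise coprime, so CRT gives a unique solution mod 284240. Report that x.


Product of moduli M = 17 · 11 · 19 · 5 · 16 = 284240.
Merge one congruence at a time:
  Start: x ≡ 0 (mod 17).
  Combine with x ≡ 9 (mod 11); new modulus lcm = 187.
    Write x = 0 + 17·t and substitute into x ≡ 9 (mod 11): 17·t ≡ 9 − 0 = 9 (mod 11).
    Reduce coefficients mod 11: 6·t ≡ 9 (mod 11).
    The inverse of 6 mod 11 is 2 (since 6·2 = 12 = 1·11 + 1), so t ≡ 2·9 = 18 ≡ 7 (mod 11).
    Then x = 0 + 17·7 = 119, valid modulo lcm(17, 11) = 187: x ≡ 119 (mod 187).
  Combine with x ≡ 13 (mod 19); new modulus lcm = 3553.
    Write x = 119 + 187·t and substitute into x ≡ 13 (mod 19): 187·t ≡ 13 − 119 = -106 (mod 19).
    Reduce coefficients mod 19: 16·t ≡ 8 (mod 19).
    The inverse of 16 mod 19 is 6 (since 16·6 = 96 = 5·19 + 1), so t ≡ 6·8 = 48 ≡ 10 (mod 19).
    Then x = 119 + 187·10 = 1989, valid modulo lcm(187, 19) = 3553: x ≡ 1989 (mod 3553).
  Combine with x ≡ 3 (mod 5); new modulus lcm = 17765.
    Write x = 1989 + 3553·t and substitute into x ≡ 3 (mod 5): 3553·t ≡ 3 − 1989 = -1986 (mod 5).
    Reduce coefficients mod 5: 3·t ≡ 4 (mod 5).
    The inverse of 3 mod 5 is 2 (since 3·2 = 6 = 1·5 + 1), so t ≡ 2·4 = 8 ≡ 3 (mod 5).
    Then x = 1989 + 3553·3 = 12648, valid modulo lcm(3553, 5) = 17765: x ≡ 12648 (mod 17765).
  Combine with x ≡ 4 (mod 16); new modulus lcm = 284240.
    Write x = 12648 + 17765·t and substitute into x ≡ 4 (mod 16): 17765·t ≡ 4 − 12648 = -12644 (mod 16).
    Reduce coefficients mod 16: 5·t ≡ 12 (mod 16).
    The inverse of 5 mod 16 is 13 (since 5·13 = 65 = 4·16 + 1), so t ≡ 13·12 = 156 ≡ 12 (mod 16).
    Then x = 12648 + 17765·12 = 225828, valid modulo lcm(17765, 16) = 284240: x ≡ 225828 (mod 284240).
Verify against each original: 225828 mod 17 = 0, 225828 mod 11 = 9, 225828 mod 19 = 13, 225828 mod 5 = 3, 225828 mod 16 = 4.

x ≡ 225828 (mod 284240).


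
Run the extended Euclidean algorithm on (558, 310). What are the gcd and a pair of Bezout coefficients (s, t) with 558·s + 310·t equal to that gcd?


Euclidean algorithm on (558, 310) — divide until remainder is 0:
  558 = 1 · 310 + 248
  310 = 1 · 248 + 62
  248 = 4 · 62 + 0
gcd(558, 310) = 62.
Track Bezout coefficients alongside the remainders: start with r₀ = 558 = a·1 + b·0 (s = 1, t = 0) and r₁ = 310 = a·0 + b·1 (s = 0, t = 1); each new remainder r_{k+1} = r_{k-1} − q_k·r_k inherits s_{k+1} = s_{k-1} − q_k·s_k, t_{k+1} = t_{k-1} − q_k·t_k, so r_k = a·s_k + b·t_k at every step:
  q = 1: r = 248, s = 1 − 1·0 = 1, t = 0 − 1·1 = -1  (check: 558·1 + 310·(-1) = 248)
  q = 1: r = 62, s = 0 − 1·1 = -1, t = 1 − 1·(-1) = 2  (check: 558·(-1) + 310·2 = 62)
The row with r = 62 (the gcd) gives the Bezout coefficients s = -1, t = 2.
Result: 558 · (-1) + 310 · (2) = 62.

gcd(558, 310) = 62; s = -1, t = 2 (check: 558·(-1) + 310·2 = 62).


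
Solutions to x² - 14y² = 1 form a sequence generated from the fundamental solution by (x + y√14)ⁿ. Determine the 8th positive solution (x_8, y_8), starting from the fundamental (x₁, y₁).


Step 1: Find the fundamental solution (x₁, y₁) of x² - 14y² = 1.
  Expand √14 as a continued fraction. a₀ = ⌊√14⌋ = 3; iterate m_{k+1} = d_k·a_k − m_k, d_{k+1} = (14 − m_{k+1}²)/d_k, a_{k+1} = ⌊(a₀ + m_{k+1})/d_{k+1}⌋ (starting m₀ = 0, d₀ = 1), with convergents p_k = a_k·p_{k-1} + p_{k-2}, q_k = a_k·q_{k-1} + q_{k-2} (p₋₁ = 1, q₋₁ = 0):
  k = 0: a₀ = 3; p₀/q₀ = 3/1; p₀² − 14·q₀² = 9 − 14 = -5.
  k = 1: m = 3, d = 5, a = ⌊(3 + 3)/5⌋ = 1; p/q = (1·3 + 1)/(1·1 + 0) = 4/1; p² − 14·q² = 16 − 14 = 2.
  k = 2: m = 2, d = 2, a = ⌊(3 + 2)/2⌋ = 2; p/q = (2·4 + 3)/(2·1 + 1) = 11/3; p² − 14·q² = 121 − 126 = -5.
  k = 3: m = 2, d = 5, a = ⌊(3 + 2)/5⌋ = 1; p/q = (1·11 + 4)/(1·3 + 1) = 15/4; p² − 14·q² = 225 − 224 = 1.
  The first convergent with p² − 14·q² = 1 gives the fundamental solution (x₁, y₁) = (15, 4).
Step 2: Apply the recurrence (x_{n+1}, y_{n+1}) = (x₁x_n + 14y₁y_n, x₁y_n + y₁x_n) repeatedly.
  From (x_1, y_1) = (15, 4): x_2 = 15·15 + 14·4·4 = 449; y_2 = 15·4 + 4·15 = 120.
  From (x_2, y_2) = (449, 120): x_3 = 15·449 + 14·4·120 = 13455; y_3 = 15·120 + 4·449 = 3596.
  From (x_3, y_3) = (13455, 3596): x_4 = 15·13455 + 14·4·3596 = 403201; y_4 = 15·3596 + 4·13455 = 107760.
  From (x_4, y_4) = (403201, 107760): x_5 = 15·403201 + 14·4·107760 = 12082575; y_5 = 15·107760 + 4·403201 = 3229204.
  From (x_5, y_5) = (12082575, 3229204): x_6 = 15·12082575 + 14·4·3229204 = 362074049; y_6 = 15·3229204 + 4·12082575 = 96768360.
  From (x_6, y_6) = (362074049, 96768360): x_7 = 15·362074049 + 14·4·96768360 = 10850138895; y_7 = 15·96768360 + 4·362074049 = 2899821596.
  From (x_7, y_7) = (10850138895, 2899821596): x_8 = 15·10850138895 + 14·4·2899821596 = 325142092801; y_8 = 15·2899821596 + 4·10850138895 = 86897879520.
Step 3: Verify x_8² - 14·y_8² = 105717380511014096025601 - 105717380511014096025600 = 1 (should be 1). ✓

(x_1, y_1) = (15, 4); (x_8, y_8) = (325142092801, 86897879520).


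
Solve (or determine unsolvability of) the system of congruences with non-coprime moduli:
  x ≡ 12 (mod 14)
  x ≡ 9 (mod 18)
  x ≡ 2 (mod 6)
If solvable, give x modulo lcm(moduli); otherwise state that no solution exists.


Moduli 14, 18, 6 are not pairwise coprime, so CRT works modulo lcm(m_i) when all pairwise compatibility conditions hold.
Pairwise compatibility: gcd(m_i, m_j) must divide a_i - a_j for every pair.
Merge one congruence at a time:
  Start: x ≡ 12 (mod 14).
  Combine with x ≡ 9 (mod 18): gcd(14, 18) = 2, and 9 - 12 = -3 is NOT divisible by 2.
    ⇒ system is inconsistent (no integer solution).

No solution (the system is inconsistent).
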